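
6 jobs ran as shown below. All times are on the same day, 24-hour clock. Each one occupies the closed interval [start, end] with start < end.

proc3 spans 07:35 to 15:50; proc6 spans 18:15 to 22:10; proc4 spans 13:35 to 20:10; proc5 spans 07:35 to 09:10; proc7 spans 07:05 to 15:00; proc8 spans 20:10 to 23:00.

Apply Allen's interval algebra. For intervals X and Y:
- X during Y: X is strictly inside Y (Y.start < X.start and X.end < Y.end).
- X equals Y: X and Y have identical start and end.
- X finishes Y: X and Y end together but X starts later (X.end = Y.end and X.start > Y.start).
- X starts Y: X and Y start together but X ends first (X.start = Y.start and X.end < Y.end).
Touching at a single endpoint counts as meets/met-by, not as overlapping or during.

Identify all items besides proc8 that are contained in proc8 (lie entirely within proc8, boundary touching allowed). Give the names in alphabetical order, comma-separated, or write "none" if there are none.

Target proc8 = [20:10, 23:00].
proc3 [07:35, 15:50] → before → no.
proc4 [13:35, 20:10] → meets → no.
proc5 [07:35, 09:10] → before → no.
proc6 [18:15, 22:10] → overlaps → no.
proc7 [07:05, 15:00] → before → no.
Result: none.

none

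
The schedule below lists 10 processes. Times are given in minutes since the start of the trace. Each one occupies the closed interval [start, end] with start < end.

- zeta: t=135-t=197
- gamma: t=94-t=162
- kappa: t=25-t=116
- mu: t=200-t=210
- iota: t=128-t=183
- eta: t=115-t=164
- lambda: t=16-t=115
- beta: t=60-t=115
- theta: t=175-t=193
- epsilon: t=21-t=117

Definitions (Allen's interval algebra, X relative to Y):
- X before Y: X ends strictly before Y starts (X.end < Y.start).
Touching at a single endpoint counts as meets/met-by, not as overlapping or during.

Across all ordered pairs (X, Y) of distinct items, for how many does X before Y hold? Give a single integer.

23

Checking all 90 ordered pairs for relation 'before'; matching pairs in alphabetical order:
(beta, iota): beta before iota ✓
(beta, mu): beta before mu ✓
(beta, theta): beta before theta ✓
(beta, zeta): beta before zeta ✓
(epsilon, iota): epsilon before iota ✓
(epsilon, mu): epsilon before mu ✓
(epsilon, theta): epsilon before theta ✓
(epsilon, zeta): epsilon before zeta ✓
(eta, mu): eta before mu ✓
(eta, theta): eta before theta ✓
(gamma, mu): gamma before mu ✓
(gamma, theta): gamma before theta ✓
(iota, mu): iota before mu ✓
(kappa, iota): kappa before iota ✓
(kappa, mu): kappa before mu ✓
(kappa, theta): kappa before theta ✓
(kappa, zeta): kappa before zeta ✓
(lambda, iota): lambda before iota ✓
(lambda, mu): lambda before mu ✓
(lambda, theta): lambda before theta ✓
(lambda, zeta): lambda before zeta ✓
(theta, mu): theta before mu ✓
(zeta, mu): zeta before mu ✓
Count: 23.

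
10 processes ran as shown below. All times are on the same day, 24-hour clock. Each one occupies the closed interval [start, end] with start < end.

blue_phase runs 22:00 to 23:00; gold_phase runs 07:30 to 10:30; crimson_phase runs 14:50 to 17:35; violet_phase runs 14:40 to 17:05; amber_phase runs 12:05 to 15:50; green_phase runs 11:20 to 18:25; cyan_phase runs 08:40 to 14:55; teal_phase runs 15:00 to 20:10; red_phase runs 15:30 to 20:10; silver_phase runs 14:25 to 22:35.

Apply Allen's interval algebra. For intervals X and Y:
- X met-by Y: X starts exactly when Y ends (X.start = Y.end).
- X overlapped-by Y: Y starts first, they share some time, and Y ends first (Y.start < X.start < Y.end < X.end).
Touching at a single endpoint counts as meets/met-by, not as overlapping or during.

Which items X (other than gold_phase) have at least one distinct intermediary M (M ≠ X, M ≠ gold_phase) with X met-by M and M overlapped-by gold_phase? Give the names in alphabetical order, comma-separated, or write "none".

Target gold_phase = [07:30, 10:30].
Intermediaries M with M overlapped-by gold_phase: cyan_phase.
Via cyan_phase — items with X met-by cyan_phase: none.
Union: none.

none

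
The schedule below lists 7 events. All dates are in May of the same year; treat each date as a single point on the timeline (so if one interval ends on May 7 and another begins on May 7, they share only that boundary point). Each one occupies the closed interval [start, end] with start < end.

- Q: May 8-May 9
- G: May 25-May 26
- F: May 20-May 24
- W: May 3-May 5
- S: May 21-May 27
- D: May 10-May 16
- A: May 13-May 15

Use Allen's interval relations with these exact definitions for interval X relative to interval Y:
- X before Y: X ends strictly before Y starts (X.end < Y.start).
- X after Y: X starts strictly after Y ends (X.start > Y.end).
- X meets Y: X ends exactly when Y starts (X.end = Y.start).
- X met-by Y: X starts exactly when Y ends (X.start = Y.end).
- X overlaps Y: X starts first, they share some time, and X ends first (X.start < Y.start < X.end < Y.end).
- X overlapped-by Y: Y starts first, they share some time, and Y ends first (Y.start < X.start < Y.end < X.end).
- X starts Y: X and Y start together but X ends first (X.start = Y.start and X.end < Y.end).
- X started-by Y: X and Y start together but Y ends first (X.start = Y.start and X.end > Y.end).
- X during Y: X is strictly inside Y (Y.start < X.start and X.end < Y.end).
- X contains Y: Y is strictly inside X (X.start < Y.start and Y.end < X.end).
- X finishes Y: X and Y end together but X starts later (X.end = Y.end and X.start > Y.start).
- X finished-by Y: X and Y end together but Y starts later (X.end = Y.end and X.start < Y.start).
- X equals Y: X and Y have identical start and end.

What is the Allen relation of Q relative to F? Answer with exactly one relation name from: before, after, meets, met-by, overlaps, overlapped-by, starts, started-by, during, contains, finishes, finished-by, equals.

before

Q = [May 8, May 9]; F = [May 20, May 24].
Compare endpoints: Q.start < F.start, Q.start < F.end, Q.end < F.start, Q.end < F.end.
That pattern is 'before'.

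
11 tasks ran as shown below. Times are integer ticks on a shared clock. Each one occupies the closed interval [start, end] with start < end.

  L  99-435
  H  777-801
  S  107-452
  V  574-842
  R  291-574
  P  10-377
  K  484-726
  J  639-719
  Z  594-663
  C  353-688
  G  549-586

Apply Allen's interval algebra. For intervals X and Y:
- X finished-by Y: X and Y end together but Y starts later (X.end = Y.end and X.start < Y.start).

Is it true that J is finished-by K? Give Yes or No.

No

J = [639, 719], K = [484, 726].
Actual relation of J to K: during.
Asked whether 'finished-by' holds → No.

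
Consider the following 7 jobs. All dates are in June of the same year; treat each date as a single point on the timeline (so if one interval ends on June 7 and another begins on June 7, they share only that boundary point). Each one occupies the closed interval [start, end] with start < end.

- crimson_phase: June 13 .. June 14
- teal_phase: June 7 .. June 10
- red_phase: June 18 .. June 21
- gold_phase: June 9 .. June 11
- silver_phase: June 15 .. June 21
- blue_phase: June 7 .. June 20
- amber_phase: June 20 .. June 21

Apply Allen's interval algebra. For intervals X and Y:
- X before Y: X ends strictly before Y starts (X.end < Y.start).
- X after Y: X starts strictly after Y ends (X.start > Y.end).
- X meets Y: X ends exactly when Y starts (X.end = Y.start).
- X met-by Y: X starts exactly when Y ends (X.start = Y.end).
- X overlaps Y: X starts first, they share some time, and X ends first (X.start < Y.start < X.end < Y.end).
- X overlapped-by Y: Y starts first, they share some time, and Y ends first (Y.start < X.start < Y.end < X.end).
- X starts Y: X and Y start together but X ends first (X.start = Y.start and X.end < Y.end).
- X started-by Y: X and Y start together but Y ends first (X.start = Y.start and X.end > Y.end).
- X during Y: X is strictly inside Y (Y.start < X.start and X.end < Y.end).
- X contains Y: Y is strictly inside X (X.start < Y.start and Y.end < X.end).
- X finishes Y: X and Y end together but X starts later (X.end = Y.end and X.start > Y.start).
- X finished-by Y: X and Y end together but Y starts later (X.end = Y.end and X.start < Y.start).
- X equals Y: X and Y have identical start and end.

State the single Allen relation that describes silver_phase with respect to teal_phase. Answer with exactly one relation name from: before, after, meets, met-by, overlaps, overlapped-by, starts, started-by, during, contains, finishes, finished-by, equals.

silver_phase = [June 15, June 21]; teal_phase = [June 7, June 10].
Compare endpoints: silver_phase.start > teal_phase.start, silver_phase.start > teal_phase.end, silver_phase.end > teal_phase.start, silver_phase.end > teal_phase.end.
That pattern is 'after'.

after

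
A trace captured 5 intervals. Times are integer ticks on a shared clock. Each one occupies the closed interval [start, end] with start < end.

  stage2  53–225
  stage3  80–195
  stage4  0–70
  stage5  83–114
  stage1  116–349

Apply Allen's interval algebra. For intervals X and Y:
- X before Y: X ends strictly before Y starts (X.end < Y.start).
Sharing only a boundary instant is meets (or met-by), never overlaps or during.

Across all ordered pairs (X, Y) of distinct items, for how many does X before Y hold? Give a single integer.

Checking all 20 ordered pairs for relation 'before'; matching pairs in alphabetical order:
(stage4, stage1): stage4 before stage1 ✓
(stage4, stage3): stage4 before stage3 ✓
(stage4, stage5): stage4 before stage5 ✓
(stage5, stage1): stage5 before stage1 ✓
Count: 4.

4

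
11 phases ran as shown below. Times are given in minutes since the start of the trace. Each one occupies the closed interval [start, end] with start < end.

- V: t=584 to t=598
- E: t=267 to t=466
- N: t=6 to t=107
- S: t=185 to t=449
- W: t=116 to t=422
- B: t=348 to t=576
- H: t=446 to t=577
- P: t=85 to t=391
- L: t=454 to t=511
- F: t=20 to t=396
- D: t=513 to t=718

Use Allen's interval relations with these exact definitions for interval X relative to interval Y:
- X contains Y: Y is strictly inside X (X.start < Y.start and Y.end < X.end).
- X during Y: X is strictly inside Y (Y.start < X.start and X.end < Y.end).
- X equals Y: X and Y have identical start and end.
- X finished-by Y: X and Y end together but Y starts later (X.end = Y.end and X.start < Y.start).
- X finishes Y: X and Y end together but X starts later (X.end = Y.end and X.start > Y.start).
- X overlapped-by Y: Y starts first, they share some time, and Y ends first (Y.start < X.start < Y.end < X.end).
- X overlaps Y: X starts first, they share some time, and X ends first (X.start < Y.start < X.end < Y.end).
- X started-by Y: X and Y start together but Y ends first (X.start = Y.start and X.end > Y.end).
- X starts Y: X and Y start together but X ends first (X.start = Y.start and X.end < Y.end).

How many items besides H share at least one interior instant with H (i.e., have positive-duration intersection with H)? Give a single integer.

Target H = [t=446, t=577].
B [t=348, t=576] → overlaps → counts.
D [t=513, t=718] → overlapped-by → counts.
E [t=267, t=466] → overlaps → counts.
F [t=20, t=396] → before → no.
L [t=454, t=511] → during → counts.
N [t=6, t=107] → before → no.
P [t=85, t=391] → before → no.
S [t=185, t=449] → overlaps → counts.
V [t=584, t=598] → after → no.
W [t=116, t=422] → before → no.
Total: 5.

5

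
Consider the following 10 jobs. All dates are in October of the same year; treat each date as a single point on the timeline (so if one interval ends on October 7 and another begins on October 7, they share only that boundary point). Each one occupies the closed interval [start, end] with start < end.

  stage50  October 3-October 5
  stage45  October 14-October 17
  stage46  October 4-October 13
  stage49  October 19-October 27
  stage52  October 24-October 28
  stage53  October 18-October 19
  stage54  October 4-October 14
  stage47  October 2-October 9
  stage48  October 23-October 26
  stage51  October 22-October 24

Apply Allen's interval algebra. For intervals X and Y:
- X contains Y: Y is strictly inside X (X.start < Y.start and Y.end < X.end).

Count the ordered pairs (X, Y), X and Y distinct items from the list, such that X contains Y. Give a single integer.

3

Checking all 90 ordered pairs for relation 'contains'; matching pairs in alphabetical order:
(stage47, stage50): stage47 contains stage50 ✓
(stage49, stage48): stage49 contains stage48 ✓
(stage49, stage51): stage49 contains stage51 ✓
Count: 3.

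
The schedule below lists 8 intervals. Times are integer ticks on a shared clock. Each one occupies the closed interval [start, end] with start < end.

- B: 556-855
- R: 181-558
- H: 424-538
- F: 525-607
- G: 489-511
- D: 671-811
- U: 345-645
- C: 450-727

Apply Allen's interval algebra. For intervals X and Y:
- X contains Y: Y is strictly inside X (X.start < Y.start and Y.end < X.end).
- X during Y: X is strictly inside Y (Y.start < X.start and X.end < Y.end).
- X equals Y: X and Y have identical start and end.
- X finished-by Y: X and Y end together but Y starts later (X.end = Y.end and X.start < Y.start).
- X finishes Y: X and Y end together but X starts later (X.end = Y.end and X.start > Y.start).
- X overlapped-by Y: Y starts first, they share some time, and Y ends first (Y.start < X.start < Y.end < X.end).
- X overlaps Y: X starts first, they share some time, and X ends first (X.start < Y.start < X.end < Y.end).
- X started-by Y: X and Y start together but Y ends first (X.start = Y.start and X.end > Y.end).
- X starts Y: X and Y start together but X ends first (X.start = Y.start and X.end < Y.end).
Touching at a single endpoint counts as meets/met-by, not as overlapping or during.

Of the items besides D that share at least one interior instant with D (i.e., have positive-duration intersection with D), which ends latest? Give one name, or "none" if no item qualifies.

Target D = [671, 811].
B [556, 855] → contains → candidate.
C [450, 727] → overlaps → candidate.
F [525, 607] → before → excluded.
G [489, 511] → before → excluded.
H [424, 538] → before → excluded.
R [181, 558] → before → excluded.
U [345, 645] → before → excluded.
Among candidates, latest end is 855 → B.

B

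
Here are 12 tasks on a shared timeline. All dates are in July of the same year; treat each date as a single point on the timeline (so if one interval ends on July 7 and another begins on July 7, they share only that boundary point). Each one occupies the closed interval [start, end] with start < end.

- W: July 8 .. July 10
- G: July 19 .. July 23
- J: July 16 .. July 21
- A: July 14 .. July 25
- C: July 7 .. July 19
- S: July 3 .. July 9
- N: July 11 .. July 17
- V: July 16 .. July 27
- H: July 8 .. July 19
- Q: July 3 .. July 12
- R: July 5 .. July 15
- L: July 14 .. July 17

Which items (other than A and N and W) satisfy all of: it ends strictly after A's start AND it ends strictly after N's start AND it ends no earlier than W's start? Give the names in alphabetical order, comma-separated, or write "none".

C, G, H, J, L, R, V

Conditions: its end is strictly after A's start (X.end > July 14) AND its end is strictly after N's start (X.end > July 11) AND its end is no earlier than W's start (X.end >= July 8).
C: end July 19 > July 14? ✓; end July 19 > July 11? ✓; end July 19 >= July 8? ✓ → yes.
G: end July 23 > July 14? ✓; end July 23 > July 11? ✓; end July 23 >= July 8? ✓ → yes.
H: end July 19 > July 14? ✓; end July 19 > July 11? ✓; end July 19 >= July 8? ✓ → yes.
J: end July 21 > July 14? ✓; end July 21 > July 11? ✓; end July 21 >= July 8? ✓ → yes.
L: end July 17 > July 14? ✓; end July 17 > July 11? ✓; end July 17 >= July 8? ✓ → yes.
Q: end July 12 > July 14? ✗; end July 12 > July 11? ✓; end July 12 >= July 8? ✓ → no.
R: end July 15 > July 14? ✓; end July 15 > July 11? ✓; end July 15 >= July 8? ✓ → yes.
S: end July 9 > July 14? ✗; end July 9 > July 11? ✗; end July 9 >= July 8? ✓ → no.
V: end July 27 > July 14? ✓; end July 27 > July 11? ✓; end July 27 >= July 8? ✓ → yes.
Result: C, G, H, J, L, R, V.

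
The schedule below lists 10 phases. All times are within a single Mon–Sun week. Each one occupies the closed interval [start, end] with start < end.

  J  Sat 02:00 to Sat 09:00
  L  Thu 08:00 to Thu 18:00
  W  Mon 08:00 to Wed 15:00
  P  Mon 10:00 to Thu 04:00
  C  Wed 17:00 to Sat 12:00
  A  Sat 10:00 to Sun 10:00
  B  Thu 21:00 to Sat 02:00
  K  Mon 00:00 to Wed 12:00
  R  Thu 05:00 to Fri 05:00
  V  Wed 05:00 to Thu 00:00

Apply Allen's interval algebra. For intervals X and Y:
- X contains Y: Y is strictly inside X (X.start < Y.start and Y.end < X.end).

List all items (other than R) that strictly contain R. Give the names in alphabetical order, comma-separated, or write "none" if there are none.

Target R = [Thu 05:00, Fri 05:00].
A [Sat 10:00, Sun 10:00] → after → no.
B [Thu 21:00, Sat 02:00] → overlapped-by → no.
C [Wed 17:00, Sat 12:00] → contains → yes.
J [Sat 02:00, Sat 09:00] → after → no.
K [Mon 00:00, Wed 12:00] → before → no.
L [Thu 08:00, Thu 18:00] → during → no.
P [Mon 10:00, Thu 04:00] → before → no.
V [Wed 05:00, Thu 00:00] → before → no.
W [Mon 08:00, Wed 15:00] → before → no.
Result: C.

C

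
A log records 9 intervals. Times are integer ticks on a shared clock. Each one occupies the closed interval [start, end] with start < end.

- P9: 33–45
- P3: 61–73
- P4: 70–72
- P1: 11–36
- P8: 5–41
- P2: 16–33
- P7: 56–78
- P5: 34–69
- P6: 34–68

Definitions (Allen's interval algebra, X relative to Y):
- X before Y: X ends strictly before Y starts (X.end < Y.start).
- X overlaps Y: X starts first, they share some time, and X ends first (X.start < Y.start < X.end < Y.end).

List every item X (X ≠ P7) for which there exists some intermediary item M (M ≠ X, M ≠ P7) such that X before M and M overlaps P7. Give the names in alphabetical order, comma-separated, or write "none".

P2

Target P7 = [56, 78].
Intermediaries M with M overlaps P7: P5, P6.
Via P5 — items with X before P5: P2.
Via P6 — items with X before P6: P2.
Union: P2.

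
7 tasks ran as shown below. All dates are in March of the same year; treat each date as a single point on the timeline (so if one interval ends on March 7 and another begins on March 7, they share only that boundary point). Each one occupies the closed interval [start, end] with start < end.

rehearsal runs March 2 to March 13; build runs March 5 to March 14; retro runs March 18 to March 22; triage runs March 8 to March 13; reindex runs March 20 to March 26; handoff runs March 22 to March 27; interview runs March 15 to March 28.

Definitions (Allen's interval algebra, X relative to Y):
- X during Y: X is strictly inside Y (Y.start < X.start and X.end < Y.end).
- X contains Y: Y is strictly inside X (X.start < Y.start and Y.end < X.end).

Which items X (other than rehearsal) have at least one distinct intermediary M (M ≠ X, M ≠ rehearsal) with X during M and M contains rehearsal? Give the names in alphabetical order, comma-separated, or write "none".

Target rehearsal = [March 2, March 13].
Intermediaries M with M contains rehearsal: none.
Union: none.

none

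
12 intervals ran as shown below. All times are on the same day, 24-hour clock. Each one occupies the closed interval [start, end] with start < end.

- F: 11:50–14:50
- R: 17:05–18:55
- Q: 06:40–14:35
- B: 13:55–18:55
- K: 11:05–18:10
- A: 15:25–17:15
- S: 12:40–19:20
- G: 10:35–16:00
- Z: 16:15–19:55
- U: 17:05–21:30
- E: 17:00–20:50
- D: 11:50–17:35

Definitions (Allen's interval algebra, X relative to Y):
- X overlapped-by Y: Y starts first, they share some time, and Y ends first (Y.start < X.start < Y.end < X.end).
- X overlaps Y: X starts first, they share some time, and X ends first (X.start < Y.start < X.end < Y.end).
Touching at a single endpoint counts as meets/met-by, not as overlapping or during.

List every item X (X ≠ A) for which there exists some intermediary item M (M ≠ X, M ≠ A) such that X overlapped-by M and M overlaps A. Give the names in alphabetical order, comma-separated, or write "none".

Target A = [15:25, 17:15].
Intermediaries M with M overlaps A: G.
Via G — items with X overlapped-by G: B, D, K, S.
Union: B, D, K, S.

B, D, K, S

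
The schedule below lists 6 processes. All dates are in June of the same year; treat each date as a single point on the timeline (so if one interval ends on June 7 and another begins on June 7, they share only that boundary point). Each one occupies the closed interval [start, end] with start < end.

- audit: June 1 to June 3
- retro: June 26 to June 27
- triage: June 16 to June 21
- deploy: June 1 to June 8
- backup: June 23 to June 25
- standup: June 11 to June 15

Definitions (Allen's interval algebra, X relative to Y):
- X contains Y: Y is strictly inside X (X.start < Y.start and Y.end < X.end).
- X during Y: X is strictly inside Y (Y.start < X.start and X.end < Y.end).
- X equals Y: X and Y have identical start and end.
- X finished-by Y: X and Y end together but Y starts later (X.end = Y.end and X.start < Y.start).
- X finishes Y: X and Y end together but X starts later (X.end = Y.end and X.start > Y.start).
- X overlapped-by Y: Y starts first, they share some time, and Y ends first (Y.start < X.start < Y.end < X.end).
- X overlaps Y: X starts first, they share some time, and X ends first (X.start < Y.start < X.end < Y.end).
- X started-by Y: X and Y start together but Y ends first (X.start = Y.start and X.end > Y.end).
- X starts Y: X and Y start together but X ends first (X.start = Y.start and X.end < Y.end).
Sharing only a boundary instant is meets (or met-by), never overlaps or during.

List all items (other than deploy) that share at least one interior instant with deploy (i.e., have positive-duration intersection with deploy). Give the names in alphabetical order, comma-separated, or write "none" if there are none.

audit

Target deploy = [June 1, June 8].
audit [June 1, June 3] → starts → yes.
backup [June 23, June 25] → after → no.
retro [June 26, June 27] → after → no.
standup [June 11, June 15] → after → no.
triage [June 16, June 21] → after → no.
Result: audit.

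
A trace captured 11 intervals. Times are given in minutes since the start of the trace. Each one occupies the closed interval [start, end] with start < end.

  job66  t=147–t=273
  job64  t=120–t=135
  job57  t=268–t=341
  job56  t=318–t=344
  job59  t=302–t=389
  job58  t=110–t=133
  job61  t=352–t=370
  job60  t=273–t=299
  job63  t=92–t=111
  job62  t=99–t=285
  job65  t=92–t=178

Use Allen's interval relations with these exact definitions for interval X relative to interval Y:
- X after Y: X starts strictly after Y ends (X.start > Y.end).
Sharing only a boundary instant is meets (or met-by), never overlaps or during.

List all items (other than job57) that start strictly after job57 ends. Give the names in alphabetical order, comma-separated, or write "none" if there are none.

Target job57 = [t=268, t=341].
job56 [t=318, t=344] → overlapped-by → no.
job58 [t=110, t=133] → before → no.
job59 [t=302, t=389] → overlapped-by → no.
job60 [t=273, t=299] → during → no.
job61 [t=352, t=370] → after → yes.
job62 [t=99, t=285] → overlaps → no.
job63 [t=92, t=111] → before → no.
job64 [t=120, t=135] → before → no.
job65 [t=92, t=178] → before → no.
job66 [t=147, t=273] → overlaps → no.
Result: job61.

job61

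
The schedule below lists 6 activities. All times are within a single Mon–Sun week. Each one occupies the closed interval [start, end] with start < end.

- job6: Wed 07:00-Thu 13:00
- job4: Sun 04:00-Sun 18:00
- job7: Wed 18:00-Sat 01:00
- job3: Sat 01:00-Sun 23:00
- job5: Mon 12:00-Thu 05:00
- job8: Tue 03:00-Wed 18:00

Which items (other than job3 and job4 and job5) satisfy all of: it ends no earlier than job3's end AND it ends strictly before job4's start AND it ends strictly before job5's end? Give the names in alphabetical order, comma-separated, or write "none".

Conditions: its end is no earlier than job3's end (X.end >= Sun 23:00) AND its end is strictly before job4's start (X.end < Sun 04:00) AND its end is strictly before job5's end (X.end < Thu 05:00).
job6: end Thu 13:00 >= Sun 23:00? ✗; end Thu 13:00 < Sun 04:00? ✓; end Thu 13:00 < Thu 05:00? ✗ → no.
job7: end Sat 01:00 >= Sun 23:00? ✗; end Sat 01:00 < Sun 04:00? ✓; end Sat 01:00 < Thu 05:00? ✗ → no.
job8: end Wed 18:00 >= Sun 23:00? ✗; end Wed 18:00 < Sun 04:00? ✓; end Wed 18:00 < Thu 05:00? ✓ → no.
Result: none.

none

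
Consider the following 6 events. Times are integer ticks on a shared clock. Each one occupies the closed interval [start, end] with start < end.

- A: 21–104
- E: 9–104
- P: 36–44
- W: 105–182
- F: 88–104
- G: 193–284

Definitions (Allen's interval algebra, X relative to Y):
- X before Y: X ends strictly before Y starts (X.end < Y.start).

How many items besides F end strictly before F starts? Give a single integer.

1

Target F = [88, 104].
A [21, 104] → finished-by → no.
E [9, 104] → finished-by → no.
G [193, 284] → after → no.
P [36, 44] → before → counts.
W [105, 182] → after → no.
Total: 1.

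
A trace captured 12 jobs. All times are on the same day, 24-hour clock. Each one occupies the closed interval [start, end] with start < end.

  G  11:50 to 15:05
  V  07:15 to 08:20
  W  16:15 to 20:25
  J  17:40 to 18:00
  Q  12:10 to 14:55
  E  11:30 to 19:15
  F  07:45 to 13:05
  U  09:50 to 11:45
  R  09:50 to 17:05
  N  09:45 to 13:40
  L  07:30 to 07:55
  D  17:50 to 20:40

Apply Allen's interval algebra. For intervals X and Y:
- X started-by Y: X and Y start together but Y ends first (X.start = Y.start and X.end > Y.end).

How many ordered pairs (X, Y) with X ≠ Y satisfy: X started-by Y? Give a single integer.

1

Checking all 132 ordered pairs for relation 'started-by'; matching pairs in alphabetical order:
(R, U): R started-by U ✓
Count: 1.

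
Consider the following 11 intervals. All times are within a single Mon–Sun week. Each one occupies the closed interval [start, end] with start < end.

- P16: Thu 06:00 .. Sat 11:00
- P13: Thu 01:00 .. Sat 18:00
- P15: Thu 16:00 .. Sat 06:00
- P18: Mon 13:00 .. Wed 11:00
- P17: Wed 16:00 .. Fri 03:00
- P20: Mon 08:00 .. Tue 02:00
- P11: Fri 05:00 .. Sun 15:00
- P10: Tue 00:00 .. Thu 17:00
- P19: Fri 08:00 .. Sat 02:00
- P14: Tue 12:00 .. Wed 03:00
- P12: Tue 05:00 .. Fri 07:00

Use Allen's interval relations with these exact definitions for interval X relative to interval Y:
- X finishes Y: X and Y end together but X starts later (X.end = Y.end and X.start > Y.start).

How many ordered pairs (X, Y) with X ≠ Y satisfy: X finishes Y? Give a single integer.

0

Checking all 110 ordered pairs for relation 'finishes'; matching pairs in alphabetical order:
No pair satisfies it.
Count: 0.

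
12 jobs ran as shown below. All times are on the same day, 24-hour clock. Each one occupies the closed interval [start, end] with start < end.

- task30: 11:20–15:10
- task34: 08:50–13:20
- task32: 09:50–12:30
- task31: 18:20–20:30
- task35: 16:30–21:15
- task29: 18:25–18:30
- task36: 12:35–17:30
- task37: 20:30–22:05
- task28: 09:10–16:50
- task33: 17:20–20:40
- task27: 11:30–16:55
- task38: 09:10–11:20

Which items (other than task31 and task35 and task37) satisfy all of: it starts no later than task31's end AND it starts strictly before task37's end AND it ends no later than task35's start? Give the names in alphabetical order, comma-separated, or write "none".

Conditions: its start is no later than task31's end (X.start <= 20:30) AND its start is strictly before task37's end (X.start < 22:05) AND its end is no later than task35's start (X.end <= 16:30).
task27: start 11:30 <= 20:30? ✓; start 11:30 < 22:05? ✓; end 16:55 <= 16:30? ✗ → no.
task28: start 09:10 <= 20:30? ✓; start 09:10 < 22:05? ✓; end 16:50 <= 16:30? ✗ → no.
task29: start 18:25 <= 20:30? ✓; start 18:25 < 22:05? ✓; end 18:30 <= 16:30? ✗ → no.
task30: start 11:20 <= 20:30? ✓; start 11:20 < 22:05? ✓; end 15:10 <= 16:30? ✓ → yes.
task32: start 09:50 <= 20:30? ✓; start 09:50 < 22:05? ✓; end 12:30 <= 16:30? ✓ → yes.
task33: start 17:20 <= 20:30? ✓; start 17:20 < 22:05? ✓; end 20:40 <= 16:30? ✗ → no.
task34: start 08:50 <= 20:30? ✓; start 08:50 < 22:05? ✓; end 13:20 <= 16:30? ✓ → yes.
task36: start 12:35 <= 20:30? ✓; start 12:35 < 22:05? ✓; end 17:30 <= 16:30? ✗ → no.
task38: start 09:10 <= 20:30? ✓; start 09:10 < 22:05? ✓; end 11:20 <= 16:30? ✓ → yes.
Result: task30, task32, task34, task38.

task30, task32, task34, task38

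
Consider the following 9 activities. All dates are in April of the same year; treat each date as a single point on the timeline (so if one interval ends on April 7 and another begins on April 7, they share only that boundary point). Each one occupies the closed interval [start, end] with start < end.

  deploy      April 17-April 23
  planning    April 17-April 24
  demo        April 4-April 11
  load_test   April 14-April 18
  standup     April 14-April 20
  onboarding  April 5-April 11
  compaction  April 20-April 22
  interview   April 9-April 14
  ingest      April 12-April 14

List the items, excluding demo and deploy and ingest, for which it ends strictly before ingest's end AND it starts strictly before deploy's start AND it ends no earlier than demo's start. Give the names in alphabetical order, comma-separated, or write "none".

onboarding

Conditions: its end is strictly before ingest's end (X.end < April 14) AND its start is strictly before deploy's start (X.start < April 17) AND its end is no earlier than demo's start (X.end >= April 4).
compaction: end April 22 < April 14? ✗; start April 20 < April 17? ✗; end April 22 >= April 4? ✓ → no.
interview: end April 14 < April 14? ✗; start April 9 < April 17? ✓; end April 14 >= April 4? ✓ → no.
load_test: end April 18 < April 14? ✗; start April 14 < April 17? ✓; end April 18 >= April 4? ✓ → no.
onboarding: end April 11 < April 14? ✓; start April 5 < April 17? ✓; end April 11 >= April 4? ✓ → yes.
planning: end April 24 < April 14? ✗; start April 17 < April 17? ✗; end April 24 >= April 4? ✓ → no.
standup: end April 20 < April 14? ✗; start April 14 < April 17? ✓; end April 20 >= April 4? ✓ → no.
Result: onboarding.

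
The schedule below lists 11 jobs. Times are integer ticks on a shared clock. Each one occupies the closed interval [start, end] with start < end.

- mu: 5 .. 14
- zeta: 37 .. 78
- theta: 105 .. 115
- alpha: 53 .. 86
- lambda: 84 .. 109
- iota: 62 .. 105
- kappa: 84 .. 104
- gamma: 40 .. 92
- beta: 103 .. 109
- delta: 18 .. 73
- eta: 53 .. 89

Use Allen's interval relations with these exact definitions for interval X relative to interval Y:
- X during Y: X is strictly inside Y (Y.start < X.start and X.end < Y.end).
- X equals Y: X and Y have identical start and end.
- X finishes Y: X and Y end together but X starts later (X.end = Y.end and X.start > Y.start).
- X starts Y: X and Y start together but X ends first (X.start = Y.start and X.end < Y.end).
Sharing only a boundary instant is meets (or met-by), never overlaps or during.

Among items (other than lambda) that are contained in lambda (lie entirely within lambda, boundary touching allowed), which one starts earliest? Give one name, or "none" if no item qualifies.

Target lambda = [84, 109].
alpha [53, 86] → overlaps → excluded.
beta [103, 109] → finishes → candidate.
delta [18, 73] → before → excluded.
eta [53, 89] → overlaps → excluded.
gamma [40, 92] → overlaps → excluded.
iota [62, 105] → overlaps → excluded.
kappa [84, 104] → starts → candidate.
mu [5, 14] → before → excluded.
theta [105, 115] → overlapped-by → excluded.
zeta [37, 78] → before → excluded.
Among candidates, earliest start is 84 → kappa.

kappa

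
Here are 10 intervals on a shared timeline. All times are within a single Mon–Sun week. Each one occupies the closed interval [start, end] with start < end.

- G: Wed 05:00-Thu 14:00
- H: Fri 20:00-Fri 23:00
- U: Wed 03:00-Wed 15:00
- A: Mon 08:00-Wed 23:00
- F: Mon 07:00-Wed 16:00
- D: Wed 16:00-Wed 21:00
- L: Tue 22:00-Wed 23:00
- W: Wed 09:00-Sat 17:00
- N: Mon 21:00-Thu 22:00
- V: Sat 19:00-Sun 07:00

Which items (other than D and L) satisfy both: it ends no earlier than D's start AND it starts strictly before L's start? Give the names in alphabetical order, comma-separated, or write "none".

Conditions: its end is no earlier than D's start (X.end >= Wed 16:00) AND its start is strictly before L's start (X.start < Tue 22:00).
A: end Wed 23:00 >= Wed 16:00? ✓; start Mon 08:00 < Tue 22:00? ✓ → yes.
F: end Wed 16:00 >= Wed 16:00? ✓; start Mon 07:00 < Tue 22:00? ✓ → yes.
G: end Thu 14:00 >= Wed 16:00? ✓; start Wed 05:00 < Tue 22:00? ✗ → no.
H: end Fri 23:00 >= Wed 16:00? ✓; start Fri 20:00 < Tue 22:00? ✗ → no.
N: end Thu 22:00 >= Wed 16:00? ✓; start Mon 21:00 < Tue 22:00? ✓ → yes.
U: end Wed 15:00 >= Wed 16:00? ✗; start Wed 03:00 < Tue 22:00? ✗ → no.
V: end Sun 07:00 >= Wed 16:00? ✓; start Sat 19:00 < Tue 22:00? ✗ → no.
W: end Sat 17:00 >= Wed 16:00? ✓; start Wed 09:00 < Tue 22:00? ✗ → no.
Result: A, F, N.

A, F, N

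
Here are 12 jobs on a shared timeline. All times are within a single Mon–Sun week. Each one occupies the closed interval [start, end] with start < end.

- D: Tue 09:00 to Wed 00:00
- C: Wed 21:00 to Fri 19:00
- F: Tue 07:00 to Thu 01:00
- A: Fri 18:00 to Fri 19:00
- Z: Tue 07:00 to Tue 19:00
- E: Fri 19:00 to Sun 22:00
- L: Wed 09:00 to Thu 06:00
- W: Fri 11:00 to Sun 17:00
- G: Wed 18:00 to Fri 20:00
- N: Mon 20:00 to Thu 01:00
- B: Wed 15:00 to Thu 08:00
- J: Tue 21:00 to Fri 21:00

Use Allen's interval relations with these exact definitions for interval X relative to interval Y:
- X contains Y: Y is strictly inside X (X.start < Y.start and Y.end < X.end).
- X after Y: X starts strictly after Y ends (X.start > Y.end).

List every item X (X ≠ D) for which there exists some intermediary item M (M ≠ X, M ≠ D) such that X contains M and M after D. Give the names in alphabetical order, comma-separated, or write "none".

G, J, W

Target D = [Tue 09:00, Wed 00:00].
Intermediaries M with M after D: A, B, C, E, G, L, W.
Via A — items with X contains A: G, J, W.
Via B — items with X contains B: J.
Via C — items with X contains C: G, J.
Via E — items with X contains E: none.
Via G — items with X contains G: J.
Via L — items with X contains L: J.
Via W — items with X contains W: none.
Union: G, J, W.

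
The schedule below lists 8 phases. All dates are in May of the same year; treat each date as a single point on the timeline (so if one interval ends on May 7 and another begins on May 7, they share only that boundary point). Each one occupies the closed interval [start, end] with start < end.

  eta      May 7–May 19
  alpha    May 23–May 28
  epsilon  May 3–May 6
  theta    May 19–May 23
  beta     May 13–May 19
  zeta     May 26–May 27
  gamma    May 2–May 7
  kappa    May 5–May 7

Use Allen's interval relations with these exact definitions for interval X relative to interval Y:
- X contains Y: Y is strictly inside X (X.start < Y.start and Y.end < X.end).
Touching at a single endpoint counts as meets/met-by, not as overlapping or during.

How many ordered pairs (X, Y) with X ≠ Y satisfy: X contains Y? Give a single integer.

Checking all 56 ordered pairs for relation 'contains'; matching pairs in alphabetical order:
(alpha, zeta): alpha contains zeta ✓
(gamma, epsilon): gamma contains epsilon ✓
Count: 2.

2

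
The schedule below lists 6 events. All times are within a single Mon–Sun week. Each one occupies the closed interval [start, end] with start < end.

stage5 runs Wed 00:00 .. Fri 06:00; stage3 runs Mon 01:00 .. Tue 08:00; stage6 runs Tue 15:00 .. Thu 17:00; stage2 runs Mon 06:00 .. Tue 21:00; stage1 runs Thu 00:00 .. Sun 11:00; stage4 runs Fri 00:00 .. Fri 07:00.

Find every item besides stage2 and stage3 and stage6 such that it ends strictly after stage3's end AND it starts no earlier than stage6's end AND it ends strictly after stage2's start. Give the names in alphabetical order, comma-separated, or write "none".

Conditions: its end is strictly after stage3's end (X.end > Tue 08:00) AND its start is no earlier than stage6's end (X.start >= Thu 17:00) AND its end is strictly after stage2's start (X.end > Mon 06:00).
stage1: end Sun 11:00 > Tue 08:00? ✓; start Thu 00:00 >= Thu 17:00? ✗; end Sun 11:00 > Mon 06:00? ✓ → no.
stage4: end Fri 07:00 > Tue 08:00? ✓; start Fri 00:00 >= Thu 17:00? ✓; end Fri 07:00 > Mon 06:00? ✓ → yes.
stage5: end Fri 06:00 > Tue 08:00? ✓; start Wed 00:00 >= Thu 17:00? ✗; end Fri 06:00 > Mon 06:00? ✓ → no.
Result: stage4.

stage4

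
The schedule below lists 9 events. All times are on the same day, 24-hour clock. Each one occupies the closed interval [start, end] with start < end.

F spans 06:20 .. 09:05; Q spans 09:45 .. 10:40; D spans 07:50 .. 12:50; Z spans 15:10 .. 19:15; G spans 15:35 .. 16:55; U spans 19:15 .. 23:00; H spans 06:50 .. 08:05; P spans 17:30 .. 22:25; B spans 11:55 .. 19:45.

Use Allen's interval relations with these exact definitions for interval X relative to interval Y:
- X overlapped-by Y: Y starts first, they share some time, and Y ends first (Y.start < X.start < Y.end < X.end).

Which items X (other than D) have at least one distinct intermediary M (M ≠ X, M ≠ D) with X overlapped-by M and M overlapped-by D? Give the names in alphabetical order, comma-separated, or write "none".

P, U

Target D = [07:50, 12:50].
Intermediaries M with M overlapped-by D: B.
Via B — items with X overlapped-by B: P, U.
Union: P, U.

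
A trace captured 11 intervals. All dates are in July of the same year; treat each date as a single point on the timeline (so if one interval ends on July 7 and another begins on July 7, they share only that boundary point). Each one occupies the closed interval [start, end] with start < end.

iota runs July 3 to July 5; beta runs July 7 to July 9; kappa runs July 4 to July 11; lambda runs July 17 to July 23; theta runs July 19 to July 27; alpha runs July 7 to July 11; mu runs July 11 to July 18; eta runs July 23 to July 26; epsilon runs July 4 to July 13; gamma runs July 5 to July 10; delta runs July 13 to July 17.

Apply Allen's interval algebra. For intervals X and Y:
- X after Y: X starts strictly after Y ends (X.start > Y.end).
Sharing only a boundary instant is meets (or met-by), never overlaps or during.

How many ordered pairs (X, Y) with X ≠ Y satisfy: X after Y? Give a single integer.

Checking all 110 ordered pairs for relation 'after'; matching pairs in alphabetical order:
(alpha, iota): alpha after iota ✓
(beta, iota): beta after iota ✓
(delta, alpha): delta after alpha ✓
(delta, beta): delta after beta ✓
(delta, gamma): delta after gamma ✓
(delta, iota): delta after iota ✓
(delta, kappa): delta after kappa ✓
(eta, alpha): eta after alpha ✓
(eta, beta): eta after beta ✓
(eta, delta): eta after delta ✓
(eta, epsilon): eta after epsilon ✓
(eta, gamma): eta after gamma ✓
(eta, iota): eta after iota ✓
(eta, kappa): eta after kappa ✓
(eta, mu): eta after mu ✓
(lambda, alpha): lambda after alpha ✓
(lambda, beta): lambda after beta ✓
(lambda, epsilon): lambda after epsilon ✓
(lambda, gamma): lambda after gamma ✓
(lambda, iota): lambda after iota ✓
(lambda, kappa): lambda after kappa ✓
(mu, beta): mu after beta ✓
(mu, gamma): mu after gamma ✓
(mu, iota): mu after iota ✓
... plus 8 further pairs not listed.
Count: 32.

32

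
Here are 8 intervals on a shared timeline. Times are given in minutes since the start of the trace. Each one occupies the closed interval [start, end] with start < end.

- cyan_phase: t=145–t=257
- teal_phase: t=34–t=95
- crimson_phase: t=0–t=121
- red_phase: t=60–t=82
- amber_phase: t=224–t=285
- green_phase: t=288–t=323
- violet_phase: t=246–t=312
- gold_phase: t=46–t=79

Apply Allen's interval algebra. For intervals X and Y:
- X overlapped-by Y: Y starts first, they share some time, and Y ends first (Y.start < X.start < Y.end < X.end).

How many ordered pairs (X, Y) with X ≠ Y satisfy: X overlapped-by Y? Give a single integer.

5

Checking all 56 ordered pairs for relation 'overlapped-by'; matching pairs in alphabetical order:
(amber_phase, cyan_phase): amber_phase overlapped-by cyan_phase ✓
(green_phase, violet_phase): green_phase overlapped-by violet_phase ✓
(red_phase, gold_phase): red_phase overlapped-by gold_phase ✓
(violet_phase, amber_phase): violet_phase overlapped-by amber_phase ✓
(violet_phase, cyan_phase): violet_phase overlapped-by cyan_phase ✓
Count: 5.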